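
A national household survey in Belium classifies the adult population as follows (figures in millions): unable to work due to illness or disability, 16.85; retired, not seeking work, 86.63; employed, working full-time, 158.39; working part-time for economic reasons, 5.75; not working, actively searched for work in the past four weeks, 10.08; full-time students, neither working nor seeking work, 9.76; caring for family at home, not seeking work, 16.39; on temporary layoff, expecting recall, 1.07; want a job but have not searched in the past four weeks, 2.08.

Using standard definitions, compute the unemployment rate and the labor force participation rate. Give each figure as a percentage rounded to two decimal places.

Employed = 158.39 + 5.75 = 164.14 million (anyone who worked, including part-time for economic reasons, counts as employed).
Unemployed = 10.08 + 1.07 = 11.15 million (jobless and actively searching, or on temporary layoff).
Labor force = 164.14 + 11.15 = 175.29 million.
Not in labor force = 16.85 + 86.63 + 9.76 + 16.39 + 2.08 = 131.71 million (those not working and not actively searching are outside the labor force — including those who want a job but have given up searching).
Civilian working-age population = 175.29 + 131.71 = 307.00 million.
Unemployment rate = 11.15 / 175.29 = 6.36%.
Labor force participation rate = 175.29 / 307.00 = 57.10%.

Unemployment rate ≈ 6.36%; labor force participation rate ≈ 57.10%.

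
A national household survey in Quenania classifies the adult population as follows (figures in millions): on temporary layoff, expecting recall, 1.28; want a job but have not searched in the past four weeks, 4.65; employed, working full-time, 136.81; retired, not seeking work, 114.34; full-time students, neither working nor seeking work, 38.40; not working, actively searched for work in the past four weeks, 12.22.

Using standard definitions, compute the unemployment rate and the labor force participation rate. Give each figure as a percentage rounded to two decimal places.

Employed = 136.81 million.
Unemployed = 1.28 + 12.22 = 13.50 million (jobless and actively searching, or on temporary layoff).
Labor force = 136.81 + 13.50 = 150.31 million.
Not in labor force = 4.65 + 114.34 + 38.40 = 157.39 million (those not working and not actively searching are outside the labor force — including those who want a job but have given up searching).
Civilian working-age population = 150.31 + 157.39 = 307.70 million.
Unemployment rate = 13.50 / 150.31 = 8.98%.
Labor force participation rate = 150.31 / 307.70 = 48.85%.

Unemployment rate ≈ 8.98%; labor force participation rate ≈ 48.85%.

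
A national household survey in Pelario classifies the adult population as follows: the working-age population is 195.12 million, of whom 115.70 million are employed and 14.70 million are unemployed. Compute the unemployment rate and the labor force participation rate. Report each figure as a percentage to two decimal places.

Unemployment rate ≈ 11.27%; labor force participation rate ≈ 66.83%.

Labor force = employed + unemployed = 115.70 + 14.70 = 130.40 million.
Unemployment rate = 14.70 / 130.40 = 11.27%.
Labor force participation rate = 130.40 / 195.12 = 66.83%.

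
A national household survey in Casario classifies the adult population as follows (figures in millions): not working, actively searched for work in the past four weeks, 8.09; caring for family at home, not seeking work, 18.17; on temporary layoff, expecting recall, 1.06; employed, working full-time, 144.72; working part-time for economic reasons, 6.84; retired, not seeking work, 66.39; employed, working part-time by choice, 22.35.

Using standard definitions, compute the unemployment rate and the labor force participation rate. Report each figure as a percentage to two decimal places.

Employed = 144.72 + 6.84 + 22.35 = 173.91 million (anyone who worked, including part-time for economic reasons, counts as employed).
Unemployed = 8.09 + 1.06 = 9.15 million (jobless and actively searching, or on temporary layoff).
Labor force = 173.91 + 9.15 = 183.06 million.
Not in labor force = 18.17 + 66.39 = 84.56 million (those not working and not actively searching are outside the labor force).
Civilian working-age population = 183.06 + 84.56 = 267.62 million.
Unemployment rate = 9.15 / 183.06 = 5.00%.
Labor force participation rate = 183.06 / 267.62 = 68.40%.

Unemployment rate ≈ 5.00%; labor force participation rate ≈ 68.40%.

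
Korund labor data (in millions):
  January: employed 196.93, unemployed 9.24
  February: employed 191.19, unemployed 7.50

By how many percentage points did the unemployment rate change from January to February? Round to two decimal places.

The unemployment rate changed by −0.71 percentage points.

January: labor force = 196.93 + 9.24 = 206.17; u = 9.24/206.17 = 4.48%.
February: labor force = 191.19 + 7.50 = 198.69; u = 7.50/198.69 = 3.77%.
Change = 3.77% − 4.48% = −0.71 pp.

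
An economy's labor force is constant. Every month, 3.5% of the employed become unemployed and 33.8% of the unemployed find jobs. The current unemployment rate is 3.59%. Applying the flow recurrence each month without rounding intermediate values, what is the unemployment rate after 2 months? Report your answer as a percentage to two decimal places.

Unemployment rate after two months ≈ 7.11%.

With a fixed labor force, u_{t+1} = u_t + s·(1−u_t) − f·u_t = u_t·(1−s−f) + s.
Here 1−s−f = 0.627 and s = 0.035.
u_1 = 0.035900 × 0.627 + 0.035 = 0.057509.
u_2 = 0.057509 × 0.627 + 0.035 = 0.071058.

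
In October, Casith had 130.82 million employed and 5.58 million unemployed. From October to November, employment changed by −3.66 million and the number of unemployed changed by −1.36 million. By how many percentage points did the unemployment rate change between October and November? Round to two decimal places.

October: labor force = 130.82 + 5.58 = 136.40; u = 5.58/136.40 = 4.09%.
November: labor force = 127.16 + 4.22 = 131.38; u = 4.22/131.38 = 3.21%.
Change = 3.21% − 4.09% = −0.88 pp.

The unemployment rate changed by −0.88 percentage points.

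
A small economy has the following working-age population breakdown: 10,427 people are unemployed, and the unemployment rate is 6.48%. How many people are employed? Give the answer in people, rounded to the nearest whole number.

Labor force = U / u = 10,427 / 0.0648 ≈ 160,910.
Employed = labor force − unemployed = 160,910 − 10,427 = 150,483.

About 150,483 are employed.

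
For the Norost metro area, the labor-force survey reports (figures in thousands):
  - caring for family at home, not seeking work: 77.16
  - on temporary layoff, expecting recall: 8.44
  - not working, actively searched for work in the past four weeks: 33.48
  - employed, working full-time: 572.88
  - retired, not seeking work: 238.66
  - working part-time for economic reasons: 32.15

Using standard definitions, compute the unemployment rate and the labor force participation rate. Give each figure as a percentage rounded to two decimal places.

Employed = 572.88 + 32.15 = 605.03 thousand (anyone who worked, including part-time for economic reasons, counts as employed).
Unemployed = 8.44 + 33.48 = 41.92 thousand (jobless and actively searching, or on temporary layoff).
Labor force = 605.03 + 41.92 = 646.95 thousand.
Not in labor force = 77.16 + 238.66 = 315.82 thousand (those not working and not actively searching are outside the labor force).
Civilian working-age population = 646.95 + 315.82 = 962.77 thousand.
Unemployment rate = 41.92 / 646.95 = 6.48%.
Labor force participation rate = 646.95 / 962.77 = 67.20%.

Unemployment rate ≈ 6.48%; labor force participation rate ≈ 67.20%.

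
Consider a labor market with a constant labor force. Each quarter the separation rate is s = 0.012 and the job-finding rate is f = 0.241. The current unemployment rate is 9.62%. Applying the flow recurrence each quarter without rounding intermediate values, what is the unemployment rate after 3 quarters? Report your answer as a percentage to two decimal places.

With a fixed labor force, u_{t+1} = u_t + s·(1−u_t) − f·u_t = u_t·(1−s−f) + s.
Here 1−s−f = 0.747 and s = 0.012.
u_1 = 0.096200 × 0.747 + 0.012 = 0.083861.
u_2 = 0.083861 × 0.747 + 0.012 = 0.074644.
u_3 = 0.074644 × 0.747 + 0.012 = 0.067759.

Unemployment rate after three quarters ≈ 6.78%.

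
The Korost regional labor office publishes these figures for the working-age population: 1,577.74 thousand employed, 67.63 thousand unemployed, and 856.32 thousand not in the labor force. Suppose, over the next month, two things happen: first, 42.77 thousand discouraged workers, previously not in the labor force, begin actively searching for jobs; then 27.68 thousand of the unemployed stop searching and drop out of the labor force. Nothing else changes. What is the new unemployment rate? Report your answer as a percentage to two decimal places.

New unemployment rate ≈ 4.98%.

Initially, labor force = 1,577.74 + 67.63 = 1,645.37 thousand, so u = 67.63/1,645.37 = 4.11%.
After the first change, unemployed and labor force both rise by 42.77 → E = 1,577.74, U = 110.40, labor force = 1,688.14 thousand.
After the second change, unemployed and labor force both fall by 27.68 → E = 1,577.74, U = 82.72, labor force = 1,660.46 thousand.
New unemployment rate = 82.72 / 1,660.46 = 4.98%.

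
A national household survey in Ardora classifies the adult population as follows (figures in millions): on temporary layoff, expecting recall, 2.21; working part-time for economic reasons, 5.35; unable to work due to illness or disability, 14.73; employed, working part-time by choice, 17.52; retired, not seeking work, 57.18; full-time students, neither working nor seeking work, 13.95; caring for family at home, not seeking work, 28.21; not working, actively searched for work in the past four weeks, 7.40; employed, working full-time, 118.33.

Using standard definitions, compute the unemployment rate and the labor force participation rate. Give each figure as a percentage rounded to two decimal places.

Unemployment rate ≈ 6.37%; labor force participation rate ≈ 56.94%.

Employed = 5.35 + 17.52 + 118.33 = 141.20 million (anyone who worked, including part-time for economic reasons, counts as employed).
Unemployed = 2.21 + 7.40 = 9.61 million (jobless and actively searching, or on temporary layoff).
Labor force = 141.20 + 9.61 = 150.81 million.
Not in labor force = 14.73 + 57.18 + 13.95 + 28.21 = 114.07 million (those not working and not actively searching are outside the labor force).
Civilian working-age population = 150.81 + 114.07 = 264.88 million.
Unemployment rate = 9.61 / 150.81 = 6.37%.
Labor force participation rate = 150.81 / 264.88 = 56.94%.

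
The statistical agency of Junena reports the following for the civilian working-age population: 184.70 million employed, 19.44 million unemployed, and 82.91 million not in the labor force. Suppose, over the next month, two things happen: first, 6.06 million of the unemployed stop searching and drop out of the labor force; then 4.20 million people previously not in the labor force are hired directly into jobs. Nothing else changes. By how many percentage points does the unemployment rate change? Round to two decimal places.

The unemployment rate changes by −2.91 percentage points.

Initially, labor force = 184.70 + 19.44 = 204.14 million, so u = 19.44/204.14 = 9.52%.
After the first change, unemployed and labor force both fall by 6.06 → E = 184.70, U = 13.38, labor force = 198.08 million.
After the second change, employed and labor force both rise by 4.20; unemployed unchanged → E = 188.90, U = 13.38, labor force = 202.28 million.
New unemployment rate = 13.38 / 202.28 = 6.61%.
Change = 6.61% − 9.52% = −2.91 percentage points.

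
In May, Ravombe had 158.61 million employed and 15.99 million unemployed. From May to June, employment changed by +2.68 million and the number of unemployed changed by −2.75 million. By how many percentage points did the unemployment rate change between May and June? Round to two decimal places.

May: labor force = 158.61 + 15.99 = 174.60; u = 15.99/174.60 = 9.16%.
June: labor force = 161.29 + 13.24 = 174.53; u = 13.24/174.53 = 7.59%.
Change = 7.59% − 9.16% = −1.57 pp.

The unemployment rate changed by −1.57 percentage points.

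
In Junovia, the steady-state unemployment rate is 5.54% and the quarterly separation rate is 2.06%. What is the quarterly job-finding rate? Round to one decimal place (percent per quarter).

Job-finding rate ≈ 35.1% per quarter.

From u* = s/(s+f): f = s·(1−u)/u.
f = 2.06 × (1 − 0.0554) / 0.0554 = 1.9459 / 0.0554 ≈ 35.1% per quarter.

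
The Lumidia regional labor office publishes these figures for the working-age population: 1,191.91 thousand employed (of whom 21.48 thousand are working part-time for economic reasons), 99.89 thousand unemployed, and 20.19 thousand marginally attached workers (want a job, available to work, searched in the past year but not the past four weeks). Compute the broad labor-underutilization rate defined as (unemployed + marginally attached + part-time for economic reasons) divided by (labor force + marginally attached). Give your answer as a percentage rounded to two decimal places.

Labor force = 1,191.91 + 99.89 = 1,291.80 thousand.
Numerator = 99.89 + 20.19 + 21.48 = 141.56 thousand.
Denominator = 1,291.80 + 20.19 = 1,311.99 thousand.
Broad rate = 141.56 / 1,311.99 = 10.79%.

Broad underutilization rate ≈ 10.79%.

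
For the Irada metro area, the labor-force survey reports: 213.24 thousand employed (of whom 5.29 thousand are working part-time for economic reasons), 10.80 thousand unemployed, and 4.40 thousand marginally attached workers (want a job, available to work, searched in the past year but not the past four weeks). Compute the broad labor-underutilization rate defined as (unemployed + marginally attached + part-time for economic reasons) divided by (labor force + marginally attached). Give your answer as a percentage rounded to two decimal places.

Labor force = 213.24 + 10.80 = 224.04 thousand.
Numerator = 10.80 + 4.40 + 5.29 = 20.49 thousand.
Denominator = 224.04 + 4.40 = 228.44 thousand.
Broad rate = 20.49 / 228.44 = 8.97%.

Broad underutilization rate ≈ 8.97%.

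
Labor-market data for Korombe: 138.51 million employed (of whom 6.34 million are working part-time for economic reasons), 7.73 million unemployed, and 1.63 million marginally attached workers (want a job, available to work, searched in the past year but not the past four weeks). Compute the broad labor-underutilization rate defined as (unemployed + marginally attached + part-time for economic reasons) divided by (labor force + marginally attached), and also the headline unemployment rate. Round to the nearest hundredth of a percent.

Labor force = 138.51 + 7.73 = 146.24 million.
Numerator = 7.73 + 1.63 + 6.34 = 15.70 million.
Denominator = 146.24 + 1.63 = 147.87 million.
Broad rate = 15.70 / 147.87 = 10.62%.
Headline unemployment rate = 7.73 / 146.24 = 5.29%.

Broad underutilization rate ≈ 10.62%; headline unemployment rate ≈ 5.29%.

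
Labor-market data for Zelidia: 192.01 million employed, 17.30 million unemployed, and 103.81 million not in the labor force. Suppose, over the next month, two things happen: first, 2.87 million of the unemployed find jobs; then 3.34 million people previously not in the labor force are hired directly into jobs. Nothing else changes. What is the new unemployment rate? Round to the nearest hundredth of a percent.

New unemployment rate ≈ 6.79%.

Initially, labor force = 192.01 + 17.30 = 209.31 million, so u = 17.30/209.31 = 8.27%.
After the first change, unemployed falls and employed rises by 2.87; labor force unchanged → E = 194.88, U = 14.43, labor force = 209.31 million.
After the second change, employed and labor force both rise by 3.34; unemployed unchanged → E = 198.22, U = 14.43, labor force = 212.65 million.
New unemployment rate = 14.43 / 212.65 = 6.79%.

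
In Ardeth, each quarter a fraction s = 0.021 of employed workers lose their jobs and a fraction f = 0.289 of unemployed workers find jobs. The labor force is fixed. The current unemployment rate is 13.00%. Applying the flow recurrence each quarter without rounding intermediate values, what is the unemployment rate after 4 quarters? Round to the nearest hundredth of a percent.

With a fixed labor force, u_{t+1} = u_t + s·(1−u_t) − f·u_t = u_t·(1−s−f) + s.
Here 1−s−f = 0.690 and s = 0.021.
u_1 = 0.130000 × 0.690 + 0.021 = 0.110700.
u_2 = 0.110700 × 0.690 + 0.021 = 0.097383.
u_3 = 0.097383 × 0.690 + 0.021 = 0.088194.
u_4 = 0.088194 × 0.690 + 0.021 = 0.081854.

Unemployment rate after four quarters ≈ 8.19%.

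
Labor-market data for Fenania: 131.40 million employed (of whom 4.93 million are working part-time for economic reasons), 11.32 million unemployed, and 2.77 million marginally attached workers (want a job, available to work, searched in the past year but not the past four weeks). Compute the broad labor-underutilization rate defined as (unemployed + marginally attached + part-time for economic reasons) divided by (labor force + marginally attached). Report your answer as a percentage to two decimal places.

Broad underutilization rate ≈ 13.07%.

Labor force = 131.40 + 11.32 = 142.72 million.
Numerator = 11.32 + 2.77 + 4.93 = 19.02 million.
Denominator = 142.72 + 2.77 = 145.49 million.
Broad rate = 19.02 / 145.49 = 13.07%.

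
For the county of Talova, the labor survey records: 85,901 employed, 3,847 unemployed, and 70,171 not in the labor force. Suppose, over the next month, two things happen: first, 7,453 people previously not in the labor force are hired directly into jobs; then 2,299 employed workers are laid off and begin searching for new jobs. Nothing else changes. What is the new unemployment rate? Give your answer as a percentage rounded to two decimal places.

New unemployment rate ≈ 6.32%.

Initially, labor force = 85,901 + 3,847 = 89,748, so u = 3,847/89,748 = 4.29%.
After the first change, employed and labor force both rise by 7,453; unemployed unchanged → E = 93,354, U = 3,847, labor force = 97,201.
After the second change, employed falls and unemployed rises by 2,299; labor force unchanged → E = 91,055, U = 6,146, labor force = 97,201.
New unemployment rate = 6,146 / 97,201 = 6.32%.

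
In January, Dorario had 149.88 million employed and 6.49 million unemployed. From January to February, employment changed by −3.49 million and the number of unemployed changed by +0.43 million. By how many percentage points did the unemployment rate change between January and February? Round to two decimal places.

The unemployment rate changed by +0.36 percentage points.

January: labor force = 149.88 + 6.49 = 156.37; u = 6.49/156.37 = 4.15%.
February: labor force = 146.39 + 6.92 = 153.31; u = 6.92/153.31 = 4.51%.
Change = 4.51% − 4.15% = +0.36 pp.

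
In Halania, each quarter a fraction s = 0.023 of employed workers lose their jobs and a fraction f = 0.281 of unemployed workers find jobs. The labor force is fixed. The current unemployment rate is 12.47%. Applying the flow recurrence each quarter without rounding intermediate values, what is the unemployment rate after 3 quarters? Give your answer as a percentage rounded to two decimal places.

With a fixed labor force, u_{t+1} = u_t + s·(1−u_t) − f·u_t = u_t·(1−s−f) + s.
Here 1−s−f = 0.696 and s = 0.023.
u_1 = 0.124700 × 0.696 + 0.023 = 0.109791.
u_2 = 0.109791 × 0.696 + 0.023 = 0.099415.
u_3 = 0.099415 × 0.696 + 0.023 = 0.092193.

Unemployment rate after three quarters ≈ 9.22%.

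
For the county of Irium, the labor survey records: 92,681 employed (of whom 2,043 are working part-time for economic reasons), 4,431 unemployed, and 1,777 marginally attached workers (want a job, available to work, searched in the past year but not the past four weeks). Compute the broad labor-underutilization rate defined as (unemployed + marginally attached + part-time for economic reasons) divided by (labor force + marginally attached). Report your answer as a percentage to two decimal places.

Labor force = 92,681 + 4,431 = 97,112.
Numerator = 4,431 + 1,777 + 2,043 = 8,251.
Denominator = 97,112 + 1,777 = 98,889.
Broad rate = 8,251 / 98,889 = 8.34%.

Broad underutilization rate ≈ 8.34%.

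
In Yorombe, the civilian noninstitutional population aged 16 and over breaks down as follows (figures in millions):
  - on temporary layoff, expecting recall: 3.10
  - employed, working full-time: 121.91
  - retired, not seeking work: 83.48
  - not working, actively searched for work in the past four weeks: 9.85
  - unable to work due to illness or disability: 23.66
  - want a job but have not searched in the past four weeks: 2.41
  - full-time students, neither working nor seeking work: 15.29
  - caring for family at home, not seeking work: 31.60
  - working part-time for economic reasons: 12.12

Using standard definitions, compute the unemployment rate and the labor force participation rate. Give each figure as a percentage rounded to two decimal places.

Employed = 121.91 + 12.12 = 134.03 million (anyone who worked, including part-time for economic reasons, counts as employed).
Unemployed = 3.10 + 9.85 = 12.95 million (jobless and actively searching, or on temporary layoff).
Labor force = 134.03 + 12.95 = 146.98 million.
Not in labor force = 83.48 + 23.66 + 2.41 + 15.29 + 31.60 = 156.44 million (those not working and not actively searching are outside the labor force — including those who want a job but have given up searching).
Civilian working-age population = 146.98 + 156.44 = 303.42 million.
Unemployment rate = 12.95 / 146.98 = 8.81%.
Labor force participation rate = 146.98 / 303.42 = 48.44%.

Unemployment rate ≈ 8.81%; labor force participation rate ≈ 48.44%.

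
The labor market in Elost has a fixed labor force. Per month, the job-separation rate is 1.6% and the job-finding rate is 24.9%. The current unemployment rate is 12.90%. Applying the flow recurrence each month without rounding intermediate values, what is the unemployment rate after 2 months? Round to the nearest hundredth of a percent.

Unemployment rate after two months ≈ 9.74%.

With a fixed labor force, u_{t+1} = u_t + s·(1−u_t) − f·u_t = u_t·(1−s−f) + s.
Here 1−s−f = 0.735 and s = 0.016.
u_1 = 0.129000 × 0.735 + 0.016 = 0.110815.
u_2 = 0.110815 × 0.735 + 0.016 = 0.097449.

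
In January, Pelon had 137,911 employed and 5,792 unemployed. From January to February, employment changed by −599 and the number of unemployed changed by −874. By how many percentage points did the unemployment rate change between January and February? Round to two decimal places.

The unemployment rate changed by −0.57 percentage points.

January: labor force = 137,911 + 5,792 = 143,703; u = 5,792/143,703 = 4.03%.
February: labor force = 137,312 + 4,918 = 142,230; u = 4,918/142,230 = 3.46%.
Change = 3.46% − 4.03% = −0.57 pp.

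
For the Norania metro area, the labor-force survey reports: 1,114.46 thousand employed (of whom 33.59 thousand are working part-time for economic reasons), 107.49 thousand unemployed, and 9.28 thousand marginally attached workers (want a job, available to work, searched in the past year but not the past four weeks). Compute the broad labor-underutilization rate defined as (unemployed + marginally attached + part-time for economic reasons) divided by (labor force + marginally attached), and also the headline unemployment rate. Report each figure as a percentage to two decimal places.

Broad underutilization rate ≈ 12.21%; headline unemployment rate ≈ 8.80%.

Labor force = 1,114.46 + 107.49 = 1,221.95 thousand.
Numerator = 107.49 + 9.28 + 33.59 = 150.36 thousand.
Denominator = 1,221.95 + 9.28 = 1,231.23 thousand.
Broad rate = 150.36 / 1,231.23 = 12.21%.
Headline unemployment rate = 107.49 / 1,221.95 = 8.80%.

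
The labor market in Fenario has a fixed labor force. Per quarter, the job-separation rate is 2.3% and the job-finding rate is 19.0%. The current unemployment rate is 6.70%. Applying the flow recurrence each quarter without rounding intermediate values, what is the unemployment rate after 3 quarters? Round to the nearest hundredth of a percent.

With a fixed labor force, u_{t+1} = u_t + s·(1−u_t) − f·u_t = u_t·(1−s−f) + s.
Here 1−s−f = 0.787 and s = 0.023.
u_1 = 0.067000 × 0.787 + 0.023 = 0.075729.
u_2 = 0.075729 × 0.787 + 0.023 = 0.082599.
u_3 = 0.082599 × 0.787 + 0.023 = 0.088005.

Unemployment rate after three quarters ≈ 8.80%.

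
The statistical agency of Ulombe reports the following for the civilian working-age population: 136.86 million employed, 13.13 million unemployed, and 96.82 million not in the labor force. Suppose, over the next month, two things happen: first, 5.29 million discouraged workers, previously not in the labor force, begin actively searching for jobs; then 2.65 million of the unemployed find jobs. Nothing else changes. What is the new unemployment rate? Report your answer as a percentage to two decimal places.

New unemployment rate ≈ 10.16%.

Initially, labor force = 136.86 + 13.13 = 149.99 million, so u = 13.13/149.99 = 8.75%.
After the first change, unemployed and labor force both rise by 5.29 → E = 136.86, U = 18.42, labor force = 155.28 million.
After the second change, unemployed falls and employed rises by 2.65; labor force unchanged → E = 139.51, U = 15.77, labor force = 155.28 million.
New unemployment rate = 15.77 / 155.28 = 10.16%.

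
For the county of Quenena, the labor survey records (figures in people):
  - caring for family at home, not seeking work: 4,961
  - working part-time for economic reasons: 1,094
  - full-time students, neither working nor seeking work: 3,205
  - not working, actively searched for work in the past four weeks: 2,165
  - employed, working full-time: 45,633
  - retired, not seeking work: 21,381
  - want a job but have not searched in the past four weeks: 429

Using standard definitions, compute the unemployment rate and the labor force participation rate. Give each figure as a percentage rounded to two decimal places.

Unemployment rate ≈ 4.43%; labor force participation rate ≈ 61.99%.

Employed = 1,094 + 45,633 = 46,727 (anyone who worked, including part-time for economic reasons, counts as employed).
Unemployed = 2,165.
Labor force = 46,727 + 2,165 = 48,892.
Not in labor force = 4,961 + 3,205 + 21,381 + 429 = 29,976 (those not working and not actively searching are outside the labor force — including those who want a job but have given up searching).
Civilian working-age population = 48,892 + 29,976 = 78,868.
Unemployment rate = 2,165 / 48,892 = 4.43%.
Labor force participation rate = 48,892 / 78,868 = 61.99%.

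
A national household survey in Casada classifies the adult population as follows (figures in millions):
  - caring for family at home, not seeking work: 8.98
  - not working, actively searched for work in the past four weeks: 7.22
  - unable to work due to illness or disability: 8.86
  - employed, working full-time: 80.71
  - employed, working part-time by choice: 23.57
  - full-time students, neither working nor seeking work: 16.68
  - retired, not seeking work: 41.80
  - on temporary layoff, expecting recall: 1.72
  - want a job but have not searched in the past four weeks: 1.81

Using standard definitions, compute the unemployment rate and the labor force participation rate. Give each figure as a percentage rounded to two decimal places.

Employed = 80.71 + 23.57 = 104.28 million.
Unemployed = 7.22 + 1.72 = 8.94 million (jobless and actively searching, or on temporary layoff).
Labor force = 104.28 + 8.94 = 113.22 million.
Not in labor force = 8.98 + 8.86 + 16.68 + 41.80 + 1.81 = 78.13 million (those not working and not actively searching are outside the labor force — including those who want a job but have given up searching).
Civilian working-age population = 113.22 + 78.13 = 191.35 million.
Unemployment rate = 8.94 / 113.22 = 7.90%.
Labor force participation rate = 113.22 / 191.35 = 59.17%.

Unemployment rate ≈ 7.90%; labor force participation rate ≈ 59.17%.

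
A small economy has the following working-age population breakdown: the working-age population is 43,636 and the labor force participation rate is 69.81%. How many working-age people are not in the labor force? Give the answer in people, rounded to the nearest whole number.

About 13,174 are not in the labor force.

Share not in the labor force = 1 − 0.6981 = 0.3019.
Not in labor force = 0.3019 × 43,636 ≈ 13,174.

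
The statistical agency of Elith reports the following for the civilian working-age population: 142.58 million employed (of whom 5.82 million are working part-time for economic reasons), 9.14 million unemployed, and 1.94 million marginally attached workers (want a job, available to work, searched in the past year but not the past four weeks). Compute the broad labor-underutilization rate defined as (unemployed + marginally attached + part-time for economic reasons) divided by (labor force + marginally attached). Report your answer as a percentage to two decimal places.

Broad underutilization rate ≈ 11.00%.

Labor force = 142.58 + 9.14 = 151.72 million.
Numerator = 9.14 + 1.94 + 5.82 = 16.90 million.
Denominator = 151.72 + 1.94 = 153.66 million.
Broad rate = 16.90 / 153.66 = 11.00%.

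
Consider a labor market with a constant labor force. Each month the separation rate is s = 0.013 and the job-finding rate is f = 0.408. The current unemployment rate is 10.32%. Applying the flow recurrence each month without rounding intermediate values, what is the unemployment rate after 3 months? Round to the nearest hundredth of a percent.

With a fixed labor force, u_{t+1} = u_t + s·(1−u_t) − f·u_t = u_t·(1−s−f) + s.
Here 1−s−f = 0.579 and s = 0.013.
u_1 = 0.103200 × 0.579 + 0.013 = 0.072753.
u_2 = 0.072753 × 0.579 + 0.013 = 0.055124.
u_3 = 0.055124 × 0.579 + 0.013 = 0.044917.

Unemployment rate after three months ≈ 4.49%.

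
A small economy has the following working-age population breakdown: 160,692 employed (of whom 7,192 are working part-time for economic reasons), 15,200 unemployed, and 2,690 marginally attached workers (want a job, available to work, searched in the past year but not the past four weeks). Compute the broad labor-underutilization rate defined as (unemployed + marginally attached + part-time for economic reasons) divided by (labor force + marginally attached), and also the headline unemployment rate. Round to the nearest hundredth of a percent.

Labor force = 160,692 + 15,200 = 175,892.
Numerator = 15,200 + 2,690 + 7,192 = 25,082.
Denominator = 175,892 + 2,690 = 178,582.
Broad rate = 25,082 / 178,582 = 14.05%.
Headline unemployment rate = 15,200 / 175,892 = 8.64%.

Broad underutilization rate ≈ 14.05%; headline unemployment rate ≈ 8.64%.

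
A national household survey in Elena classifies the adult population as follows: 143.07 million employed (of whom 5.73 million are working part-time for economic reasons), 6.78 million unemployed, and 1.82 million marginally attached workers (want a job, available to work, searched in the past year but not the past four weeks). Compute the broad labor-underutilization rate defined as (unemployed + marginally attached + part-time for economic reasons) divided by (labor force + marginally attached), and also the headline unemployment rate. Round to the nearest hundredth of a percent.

Labor force = 143.07 + 6.78 = 149.85 million.
Numerator = 6.78 + 1.82 + 5.73 = 14.33 million.
Denominator = 149.85 + 1.82 = 151.67 million.
Broad rate = 14.33 / 151.67 = 9.45%.
Headline unemployment rate = 6.78 / 149.85 = 4.52%.

Broad underutilization rate ≈ 9.45%; headline unemployment rate ≈ 4.52%.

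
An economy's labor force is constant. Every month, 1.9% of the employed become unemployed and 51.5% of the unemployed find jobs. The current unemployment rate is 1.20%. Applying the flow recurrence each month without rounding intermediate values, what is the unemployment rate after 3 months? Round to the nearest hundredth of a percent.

With a fixed labor force, u_{t+1} = u_t + s·(1−u_t) − f·u_t = u_t·(1−s−f) + s.
Here 1−s−f = 0.466 and s = 0.019.
u_1 = 0.012000 × 0.466 + 0.019 = 0.024592.
u_2 = 0.024592 × 0.466 + 0.019 = 0.030460.
u_3 = 0.030460 × 0.466 + 0.019 = 0.033194.

Unemployment rate after three months ≈ 3.32%.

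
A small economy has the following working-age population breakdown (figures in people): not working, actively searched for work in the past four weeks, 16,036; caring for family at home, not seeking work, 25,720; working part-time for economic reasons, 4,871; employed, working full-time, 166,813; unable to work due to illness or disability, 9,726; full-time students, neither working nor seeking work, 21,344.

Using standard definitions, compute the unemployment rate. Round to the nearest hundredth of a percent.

Employed = 4,871 + 166,813 = 171,684 (anyone who worked, including part-time for economic reasons, counts as employed).
Unemployed = 16,036.
Labor force = 171,684 + 16,036 = 187,720.
Unemployment rate = 16,036 / 187,720 = 8.54%.

Unemployment rate ≈ 8.54%.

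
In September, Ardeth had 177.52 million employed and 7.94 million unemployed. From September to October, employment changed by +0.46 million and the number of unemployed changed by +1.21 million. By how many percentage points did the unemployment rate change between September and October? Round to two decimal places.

The unemployment rate changed by +0.61 percentage points.

September: labor force = 177.52 + 7.94 = 185.46; u = 7.94/185.46 = 4.28%.
October: labor force = 177.98 + 9.15 = 187.13; u = 9.15/187.13 = 4.89%.
Change = 4.89% − 4.28% = +0.61 pp.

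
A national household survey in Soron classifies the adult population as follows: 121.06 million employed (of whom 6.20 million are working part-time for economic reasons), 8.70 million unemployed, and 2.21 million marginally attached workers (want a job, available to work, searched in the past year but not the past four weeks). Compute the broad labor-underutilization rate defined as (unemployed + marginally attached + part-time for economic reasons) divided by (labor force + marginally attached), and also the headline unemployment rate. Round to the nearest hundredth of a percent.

Labor force = 121.06 + 8.70 = 129.76 million.
Numerator = 8.70 + 2.21 + 6.20 = 17.11 million.
Denominator = 129.76 + 2.21 = 131.97 million.
Broad rate = 17.11 / 131.97 = 12.97%.
Headline unemployment rate = 8.70 / 129.76 = 6.70%.

Broad underutilization rate ≈ 12.97%; headline unemployment rate ≈ 6.70%.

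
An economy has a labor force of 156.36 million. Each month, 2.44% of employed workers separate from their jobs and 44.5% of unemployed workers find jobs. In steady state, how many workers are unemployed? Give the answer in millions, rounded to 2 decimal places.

Steady-state unemployment rate u* = s/(s+f) = 2.44/(2.44+44.5) = 0.051981.
Unemployed = u* × labor force = 0.051981 × 156.36 ≈ 8.13 million.

About 8.13 million are unemployed in steady state.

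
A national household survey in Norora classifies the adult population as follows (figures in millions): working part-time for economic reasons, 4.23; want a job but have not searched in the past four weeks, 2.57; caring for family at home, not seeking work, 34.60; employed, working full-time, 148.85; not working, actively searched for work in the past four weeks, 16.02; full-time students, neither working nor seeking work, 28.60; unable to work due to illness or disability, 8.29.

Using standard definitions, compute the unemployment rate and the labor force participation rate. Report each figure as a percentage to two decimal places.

Employed = 4.23 + 148.85 = 153.08 million (anyone who worked, including part-time for economic reasons, counts as employed).
Unemployed = 16.02 million.
Labor force = 153.08 + 16.02 = 169.10 million.
Not in labor force = 2.57 + 34.60 + 28.60 + 8.29 = 74.06 million (those not working and not actively searching are outside the labor force — including those who want a job but have given up searching).
Civilian working-age population = 169.10 + 74.06 = 243.16 million.
Unemployment rate = 16.02 / 169.10 = 9.47%.
Labor force participation rate = 169.10 / 243.16 = 69.54%.

Unemployment rate ≈ 9.47%; labor force participation rate ≈ 69.54%.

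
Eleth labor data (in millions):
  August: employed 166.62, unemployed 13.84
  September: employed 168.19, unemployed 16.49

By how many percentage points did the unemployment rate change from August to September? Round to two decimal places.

August: labor force = 166.62 + 13.84 = 180.46; u = 13.84/180.46 = 7.67%.
September: labor force = 168.19 + 16.49 = 184.68; u = 16.49/184.68 = 8.93%.
Change = 8.93% − 7.67% = +1.26 pp.

The unemployment rate changed by +1.26 percentage points.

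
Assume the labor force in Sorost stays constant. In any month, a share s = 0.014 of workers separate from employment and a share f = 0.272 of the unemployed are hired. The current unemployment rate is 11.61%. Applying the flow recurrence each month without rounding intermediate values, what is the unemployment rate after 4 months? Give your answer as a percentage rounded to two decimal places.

With a fixed labor force, u_{t+1} = u_t + s·(1−u_t) − f·u_t = u_t·(1−s−f) + s.
Here 1−s−f = 0.714 and s = 0.014.
u_1 = 0.116100 × 0.714 + 0.014 = 0.096895.
u_2 = 0.096895 × 0.714 + 0.014 = 0.083183.
u_3 = 0.083183 × 0.714 + 0.014 = 0.073393.
u_4 = 0.073393 × 0.714 + 0.014 = 0.066403.

Unemployment rate after four months ≈ 6.64%.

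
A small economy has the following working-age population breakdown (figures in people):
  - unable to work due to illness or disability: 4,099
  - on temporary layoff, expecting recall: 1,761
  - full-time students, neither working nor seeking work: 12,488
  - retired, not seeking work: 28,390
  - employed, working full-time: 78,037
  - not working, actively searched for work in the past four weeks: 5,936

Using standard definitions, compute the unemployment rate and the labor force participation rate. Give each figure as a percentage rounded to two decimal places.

Employed = 78,037.
Unemployed = 1,761 + 5,936 = 7,697 (jobless and actively searching, or on temporary layoff).
Labor force = 78,037 + 7,697 = 85,734.
Not in labor force = 4,099 + 12,488 + 28,390 = 44,977 (those not working and not actively searching are outside the labor force).
Civilian working-age population = 85,734 + 44,977 = 130,711.
Unemployment rate = 7,697 / 85,734 = 8.98%.
Labor force participation rate = 85,734 / 130,711 = 65.59%.

Unemployment rate ≈ 8.98%; labor force participation rate ≈ 65.59%.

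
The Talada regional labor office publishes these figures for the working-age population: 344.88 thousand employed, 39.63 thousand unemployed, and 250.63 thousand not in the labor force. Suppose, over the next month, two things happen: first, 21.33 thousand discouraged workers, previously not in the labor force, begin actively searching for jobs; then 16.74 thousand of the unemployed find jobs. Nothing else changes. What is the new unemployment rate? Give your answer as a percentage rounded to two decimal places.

New unemployment rate ≈ 10.90%.

Initially, labor force = 344.88 + 39.63 = 384.51 thousand, so u = 39.63/384.51 = 10.31%.
After the first change, unemployed and labor force both rise by 21.33 → E = 344.88, U = 60.96, labor force = 405.84 thousand.
After the second change, unemployed falls and employed rises by 16.74; labor force unchanged → E = 361.62, U = 44.22, labor force = 405.84 thousand.
New unemployment rate = 44.22 / 405.84 = 10.90%.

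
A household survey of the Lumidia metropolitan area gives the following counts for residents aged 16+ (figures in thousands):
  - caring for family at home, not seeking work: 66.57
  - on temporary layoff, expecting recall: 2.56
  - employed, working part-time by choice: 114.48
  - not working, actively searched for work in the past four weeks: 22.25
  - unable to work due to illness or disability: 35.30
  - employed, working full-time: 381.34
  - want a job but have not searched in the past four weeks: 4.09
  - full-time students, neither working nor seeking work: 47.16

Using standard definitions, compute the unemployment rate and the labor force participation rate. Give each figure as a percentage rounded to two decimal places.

Unemployment rate ≈ 4.77%; labor force participation rate ≈ 77.27%.

Employed = 114.48 + 381.34 = 495.82 thousand.
Unemployed = 2.56 + 22.25 = 24.81 thousand (jobless and actively searching, or on temporary layoff).
Labor force = 495.82 + 24.81 = 520.63 thousand.
Not in labor force = 66.57 + 35.30 + 4.09 + 47.16 = 153.12 thousand (those not working and not actively searching are outside the labor force — including those who want a job but have given up searching).
Civilian working-age population = 520.63 + 153.12 = 673.75 thousand.
Unemployment rate = 24.81 / 520.63 = 4.77%.
Labor force participation rate = 520.63 / 673.75 = 77.27%.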